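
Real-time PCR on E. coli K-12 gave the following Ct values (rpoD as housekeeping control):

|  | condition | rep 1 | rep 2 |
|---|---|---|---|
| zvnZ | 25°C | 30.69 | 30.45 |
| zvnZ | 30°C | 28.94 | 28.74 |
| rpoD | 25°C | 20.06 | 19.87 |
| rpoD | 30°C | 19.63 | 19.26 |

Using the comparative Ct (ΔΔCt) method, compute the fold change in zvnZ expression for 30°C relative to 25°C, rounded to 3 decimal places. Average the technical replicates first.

2.313

Mean Ct: zvnZ 25°C 30.570; zvnZ 30°C 28.840; rpoD 25°C 19.965; rpoD 30°C 19.445
ΔCt(25°C) = 30.570 − 19.965 = 10.605
ΔCt(30°C) = 28.840 − 19.445 = 9.395
ΔΔCt = 9.395 − 10.605 = -1.210
Fold change = 2^(−(-1.210)) = 2^1.210 = 2.3134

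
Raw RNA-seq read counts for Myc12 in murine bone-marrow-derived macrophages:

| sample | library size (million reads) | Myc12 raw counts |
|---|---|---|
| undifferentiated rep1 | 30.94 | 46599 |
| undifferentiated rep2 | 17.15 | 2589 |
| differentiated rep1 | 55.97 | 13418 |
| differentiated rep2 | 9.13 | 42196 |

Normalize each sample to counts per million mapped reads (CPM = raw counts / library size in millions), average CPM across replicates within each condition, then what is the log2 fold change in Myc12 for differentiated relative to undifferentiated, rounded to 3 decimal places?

1.553

CPM(undifferentiated rep1) = 46599 / 30.94 = 1506.1086
CPM(undifferentiated rep2) = 2589 / 17.15 = 150.9621
CPM(differentiated rep1) = 13418 / 55.97 = 239.7356
CPM(differentiated rep2) = 42196 / 9.13 = 4621.6867
mean CPM(undifferentiated) = 828.5353; mean CPM(differentiated) = 2430.7112
Fold change = 2430.7112 / 828.5353 = 2.93374
log2(2.93374) = 1.5527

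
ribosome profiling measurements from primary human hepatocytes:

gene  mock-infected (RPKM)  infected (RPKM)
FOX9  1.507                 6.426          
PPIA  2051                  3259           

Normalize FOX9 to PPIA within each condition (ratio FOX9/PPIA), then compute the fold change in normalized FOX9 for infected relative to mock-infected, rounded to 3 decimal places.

FOX9/PPIA (mock-infected) = 1.507 / 2051 = 0.00073476
FOX9/PPIA (infected) = 6.426 / 3259 = 0.0019718
Fold change = 0.0019718 / 0.00073476 = 2.6835

2.684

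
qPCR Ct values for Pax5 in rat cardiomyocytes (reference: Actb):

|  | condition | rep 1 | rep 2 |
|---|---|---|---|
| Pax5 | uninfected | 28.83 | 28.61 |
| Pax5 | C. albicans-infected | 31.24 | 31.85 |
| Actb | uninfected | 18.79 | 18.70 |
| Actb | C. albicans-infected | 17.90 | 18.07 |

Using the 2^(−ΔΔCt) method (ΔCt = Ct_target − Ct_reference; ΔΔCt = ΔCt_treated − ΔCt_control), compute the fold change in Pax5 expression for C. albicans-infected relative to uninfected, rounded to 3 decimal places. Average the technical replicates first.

0.083

Mean Ct: Pax5 uninfected 28.720; Pax5 C. albicans-infected 31.545; Actb uninfected 18.745; Actb C. albicans-infected 17.985
ΔCt(uninfected) = 28.720 − 18.745 = 9.975
ΔCt(C. albicans-infected) = 31.545 − 17.985 = 13.560
ΔΔCt = 13.560 − 9.975 = 3.585
Fold change = 2^(−3.585) = 0.0833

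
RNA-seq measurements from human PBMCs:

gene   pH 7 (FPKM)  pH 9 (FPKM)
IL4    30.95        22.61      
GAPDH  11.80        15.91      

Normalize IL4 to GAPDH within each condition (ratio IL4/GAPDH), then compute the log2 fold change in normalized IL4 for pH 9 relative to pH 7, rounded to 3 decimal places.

-0.884

IL4/GAPDH (pH 7) = 30.95 / 11.80 = 2.6229
IL4/GAPDH (pH 9) = 22.61 / 15.91 = 1.4211
Fold change = 1.4211 / 2.6229 = 0.5418
log2(0.5418) = -0.8841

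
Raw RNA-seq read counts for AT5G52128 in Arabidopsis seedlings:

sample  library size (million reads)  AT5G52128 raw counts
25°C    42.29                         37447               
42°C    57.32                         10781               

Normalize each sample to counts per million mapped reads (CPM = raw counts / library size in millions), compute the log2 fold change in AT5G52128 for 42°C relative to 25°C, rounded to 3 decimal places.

CPM(25°C) = 37447 / 42.29 = 885.4812
CPM(42°C) = 10781 / 57.32 = 188.0844
Fold change = 188.0844 / 885.4812 = 0.21241
log2(0.21241) = -2.2351

-2.235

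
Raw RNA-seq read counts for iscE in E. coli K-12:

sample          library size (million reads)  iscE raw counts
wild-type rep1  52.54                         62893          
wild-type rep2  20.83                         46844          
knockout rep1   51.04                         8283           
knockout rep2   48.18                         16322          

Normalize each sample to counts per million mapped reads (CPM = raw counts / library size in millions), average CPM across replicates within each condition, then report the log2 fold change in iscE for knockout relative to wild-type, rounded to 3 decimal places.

CPM(wild-type rep1) = 62893 / 52.54 = 1197.0499
CPM(wild-type rep2) = 46844 / 20.83 = 2248.8718
CPM(knockout rep1) = 8283 / 51.04 = 162.2845
CPM(knockout rep2) = 16322 / 48.18 = 338.7713
mean CPM(wild-type) = 1722.9608; mean CPM(knockout) = 250.5279
Fold change = 250.5279 / 1722.9608 = 0.14541
log2(0.14541) = -2.7818

-2.782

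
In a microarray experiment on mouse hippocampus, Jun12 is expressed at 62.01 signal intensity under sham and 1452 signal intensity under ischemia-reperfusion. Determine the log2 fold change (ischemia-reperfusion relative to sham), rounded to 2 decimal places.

Fold change = 1452 / 62.01 = 23.4156
log2(23.4156) = 4.549

4.55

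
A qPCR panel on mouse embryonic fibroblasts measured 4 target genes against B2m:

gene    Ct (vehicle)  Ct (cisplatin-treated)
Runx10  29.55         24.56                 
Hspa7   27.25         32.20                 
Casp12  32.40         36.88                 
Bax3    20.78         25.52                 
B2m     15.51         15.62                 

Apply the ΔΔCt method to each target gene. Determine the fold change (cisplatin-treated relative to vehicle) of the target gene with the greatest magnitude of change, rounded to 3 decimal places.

Runx10: ΔΔCt = (24.56−15.62) − (29.55−15.51) = 8.94 − 14.04 = -5.10; fold change = 2^5.10 = 34.297
Hspa7: ΔΔCt = (32.20−15.62) − (27.25−15.51) = 16.58 − 11.74 = 4.84; fold change = 2^-4.84 = 0.035
Casp12: ΔΔCt = (36.88−15.62) − (32.40−15.51) = 21.26 − 16.89 = 4.37; fold change = 2^-4.37 = 0.048
Bax3: ΔΔCt = (25.52−15.62) − (20.78−15.51) = 9.90 − 5.27 = 4.63; fold change = 2^-4.63 = 0.040
Runx10 has the largest |ΔΔCt| = 5.10.

34.297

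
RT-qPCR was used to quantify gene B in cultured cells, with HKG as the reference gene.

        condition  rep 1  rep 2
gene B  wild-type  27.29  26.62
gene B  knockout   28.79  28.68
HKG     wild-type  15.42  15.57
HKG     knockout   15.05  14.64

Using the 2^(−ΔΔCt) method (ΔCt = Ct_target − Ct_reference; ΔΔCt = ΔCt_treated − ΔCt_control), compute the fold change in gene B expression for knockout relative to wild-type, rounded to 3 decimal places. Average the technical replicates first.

0.186

Mean Ct: gene B wild-type 26.955; gene B knockout 28.735; HKG wild-type 15.495; HKG knockout 14.845
ΔCt(wild-type) = 26.955 − 15.495 = 11.460
ΔCt(knockout) = 28.735 − 14.845 = 13.890
ΔΔCt = 13.890 − 11.460 = 2.430
Fold change = 2^(−2.430) = 0.1856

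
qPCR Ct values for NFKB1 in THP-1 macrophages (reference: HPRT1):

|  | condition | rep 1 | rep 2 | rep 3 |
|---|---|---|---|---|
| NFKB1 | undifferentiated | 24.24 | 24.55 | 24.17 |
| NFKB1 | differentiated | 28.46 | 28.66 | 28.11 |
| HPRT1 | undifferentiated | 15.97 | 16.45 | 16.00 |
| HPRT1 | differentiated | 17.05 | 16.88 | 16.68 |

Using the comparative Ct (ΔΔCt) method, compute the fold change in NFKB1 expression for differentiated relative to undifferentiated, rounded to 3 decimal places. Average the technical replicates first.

0.097

Mean Ct: NFKB1 undifferentiated 24.320; NFKB1 differentiated 28.410; HPRT1 undifferentiated 16.140; HPRT1 differentiated 16.870
ΔCt(undifferentiated) = 24.320 − 16.140 = 8.180
ΔCt(differentiated) = 28.410 − 16.870 = 11.540
ΔΔCt = 11.540 − 8.180 = 3.360
Fold change = 2^(−3.360) = 0.0974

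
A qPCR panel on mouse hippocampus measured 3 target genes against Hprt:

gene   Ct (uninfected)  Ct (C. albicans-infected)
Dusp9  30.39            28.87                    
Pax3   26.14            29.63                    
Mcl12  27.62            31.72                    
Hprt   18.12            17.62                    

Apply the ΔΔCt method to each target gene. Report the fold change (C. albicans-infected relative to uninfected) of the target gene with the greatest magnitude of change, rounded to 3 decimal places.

0.041

Dusp9: ΔΔCt = (28.87−17.62) − (30.39−18.12) = 11.25 − 12.27 = -1.02; fold change = 2^1.02 = 2.028
Pax3: ΔΔCt = (29.63−17.62) − (26.14−18.12) = 12.01 − 8.02 = 3.99; fold change = 2^-3.99 = 0.063
Mcl12: ΔΔCt = (31.72−17.62) − (27.62−18.12) = 14.10 − 9.50 = 4.60; fold change = 2^-4.60 = 0.041
Mcl12 has the largest |ΔΔCt| = 4.60.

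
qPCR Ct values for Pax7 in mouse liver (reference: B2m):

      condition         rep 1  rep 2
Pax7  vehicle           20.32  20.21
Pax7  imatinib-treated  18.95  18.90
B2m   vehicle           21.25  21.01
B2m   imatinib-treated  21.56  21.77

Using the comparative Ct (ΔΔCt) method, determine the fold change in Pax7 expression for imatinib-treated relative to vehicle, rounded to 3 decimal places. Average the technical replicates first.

3.668

Mean Ct: Pax7 vehicle 20.265; Pax7 imatinib-treated 18.925; B2m vehicle 21.130; B2m imatinib-treated 21.665
ΔCt(vehicle) = 20.265 − 21.130 = -0.865
ΔCt(imatinib-treated) = 18.925 − 21.665 = -2.740
ΔΔCt = -2.740 − (-0.865) = -1.875
Fold change = 2^(−(-1.875)) = 2^1.875 = 3.6680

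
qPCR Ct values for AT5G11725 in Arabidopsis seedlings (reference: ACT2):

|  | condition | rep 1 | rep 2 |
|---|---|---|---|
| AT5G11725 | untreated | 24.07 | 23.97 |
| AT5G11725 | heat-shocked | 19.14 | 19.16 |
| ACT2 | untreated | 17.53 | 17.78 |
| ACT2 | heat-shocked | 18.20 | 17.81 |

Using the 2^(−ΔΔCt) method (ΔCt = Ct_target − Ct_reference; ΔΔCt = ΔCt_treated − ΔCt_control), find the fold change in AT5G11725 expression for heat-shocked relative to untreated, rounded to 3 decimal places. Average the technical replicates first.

37.271

Mean Ct: AT5G11725 untreated 24.020; AT5G11725 heat-shocked 19.150; ACT2 untreated 17.655; ACT2 heat-shocked 18.005
ΔCt(untreated) = 24.020 − 17.655 = 6.365
ΔCt(heat-shocked) = 19.150 − 18.005 = 1.145
ΔΔCt = 1.145 − 6.365 = -5.220
Fold change = 2^(−(-5.220)) = 2^5.220 = 37.2715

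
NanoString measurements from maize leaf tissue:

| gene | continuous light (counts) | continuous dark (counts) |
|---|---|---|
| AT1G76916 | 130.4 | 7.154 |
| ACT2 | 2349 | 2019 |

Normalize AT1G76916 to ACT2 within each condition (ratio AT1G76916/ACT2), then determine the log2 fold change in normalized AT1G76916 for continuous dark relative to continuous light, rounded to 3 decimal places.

-3.970

AT1G76916/ACT2 (continuous light) = 130.4 / 2349 = 0.055513
AT1G76916/ACT2 (continuous dark) = 7.154 / 2019 = 0.0035433
Fold change = 0.0035433 / 0.055513 = 0.0638
log2(0.0638) = -3.9696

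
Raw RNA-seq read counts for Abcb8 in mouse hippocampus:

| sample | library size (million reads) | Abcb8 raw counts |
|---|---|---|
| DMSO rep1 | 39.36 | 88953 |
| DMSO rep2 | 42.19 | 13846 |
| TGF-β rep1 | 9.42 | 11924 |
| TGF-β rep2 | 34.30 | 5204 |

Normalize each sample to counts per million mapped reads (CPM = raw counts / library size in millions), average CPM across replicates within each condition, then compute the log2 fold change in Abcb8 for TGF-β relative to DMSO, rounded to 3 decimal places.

-0.869

CPM(DMSO rep1) = 88953 / 39.36 = 2259.9848
CPM(DMSO rep2) = 13846 / 42.19 = 328.1820
CPM(TGF-β rep1) = 11924 / 9.42 = 1265.8174
CPM(TGF-β rep2) = 5204 / 34.30 = 151.7201
mean CPM(DMSO) = 1294.0834; mean CPM(TGF-β) = 708.7688
Fold change = 708.7688 / 1294.0834 = 0.54770
log2(0.54770) = -0.8685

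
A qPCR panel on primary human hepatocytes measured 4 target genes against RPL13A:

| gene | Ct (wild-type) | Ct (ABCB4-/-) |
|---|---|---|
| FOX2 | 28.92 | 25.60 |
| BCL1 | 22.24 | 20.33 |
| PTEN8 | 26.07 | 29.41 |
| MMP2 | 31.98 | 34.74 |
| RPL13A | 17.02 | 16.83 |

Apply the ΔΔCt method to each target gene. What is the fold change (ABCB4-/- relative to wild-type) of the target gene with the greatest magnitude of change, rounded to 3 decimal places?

FOX2: ΔΔCt = (25.60−16.83) − (28.92−17.02) = 8.77 − 11.90 = -3.13; fold change = 2^3.13 = 8.754
BCL1: ΔΔCt = (20.33−16.83) − (22.24−17.02) = 3.50 − 5.22 = -1.72; fold change = 2^1.72 = 3.294
PTEN8: ΔΔCt = (29.41−16.83) − (26.07−17.02) = 12.58 − 9.05 = 3.53; fold change = 2^-3.53 = 0.087
MMP2: ΔΔCt = (34.74−16.83) − (31.98−17.02) = 17.91 − 14.96 = 2.95; fold change = 2^-2.95 = 0.129
PTEN8 has the largest |ΔΔCt| = 3.53.

0.087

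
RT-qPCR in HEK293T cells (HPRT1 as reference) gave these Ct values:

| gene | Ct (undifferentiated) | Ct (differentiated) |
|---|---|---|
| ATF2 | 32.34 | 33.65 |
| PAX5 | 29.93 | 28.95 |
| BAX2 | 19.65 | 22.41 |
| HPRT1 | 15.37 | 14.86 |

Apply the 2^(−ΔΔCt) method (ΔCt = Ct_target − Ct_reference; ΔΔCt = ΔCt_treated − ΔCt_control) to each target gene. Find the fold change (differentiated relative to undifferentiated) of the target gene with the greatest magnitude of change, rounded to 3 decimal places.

ATF2: ΔΔCt = (33.65−14.86) − (32.34−15.37) = 18.79 − 16.97 = 1.82; fold change = 2^-1.82 = 0.283
PAX5: ΔΔCt = (28.95−14.86) − (29.93−15.37) = 14.09 − 14.56 = -0.47; fold change = 2^0.47 = 1.385
BAX2: ΔΔCt = (22.41−14.86) − (19.65−15.37) = 7.55 − 4.28 = 3.27; fold change = 2^-3.27 = 0.104
BAX2 has the largest |ΔΔCt| = 3.27.

0.104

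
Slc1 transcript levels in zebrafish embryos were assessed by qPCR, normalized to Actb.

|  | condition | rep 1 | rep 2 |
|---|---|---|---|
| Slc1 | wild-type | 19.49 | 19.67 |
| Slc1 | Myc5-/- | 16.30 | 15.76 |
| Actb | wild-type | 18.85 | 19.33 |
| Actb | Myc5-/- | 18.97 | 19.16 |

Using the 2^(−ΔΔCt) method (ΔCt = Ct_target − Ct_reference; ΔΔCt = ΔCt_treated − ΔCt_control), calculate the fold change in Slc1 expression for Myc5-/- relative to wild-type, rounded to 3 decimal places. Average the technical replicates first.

11.511

Mean Ct: Slc1 wild-type 19.580; Slc1 Myc5-/- 16.030; Actb wild-type 19.090; Actb Myc5-/- 19.065
ΔCt(wild-type) = 19.580 − 19.090 = 0.490
ΔCt(Myc5-/-) = 16.030 − 19.065 = -3.035
ΔΔCt = -3.035 − 0.490 = -3.525
Fold change = 2^(−(-3.525)) = 2^3.525 = 11.5115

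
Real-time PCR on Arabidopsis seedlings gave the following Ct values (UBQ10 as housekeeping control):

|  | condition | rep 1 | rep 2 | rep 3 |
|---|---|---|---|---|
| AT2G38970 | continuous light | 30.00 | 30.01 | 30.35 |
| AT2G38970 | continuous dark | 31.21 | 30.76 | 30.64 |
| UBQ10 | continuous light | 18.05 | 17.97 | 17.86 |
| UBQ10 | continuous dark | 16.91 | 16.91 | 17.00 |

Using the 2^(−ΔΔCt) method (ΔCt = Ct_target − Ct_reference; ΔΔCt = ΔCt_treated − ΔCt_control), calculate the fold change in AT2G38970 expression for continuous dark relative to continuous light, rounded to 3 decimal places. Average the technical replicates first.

0.293

Mean Ct: AT2G38970 continuous light 30.120; AT2G38970 continuous dark 30.870; UBQ10 continuous light 17.960; UBQ10 continuous dark 16.940
ΔCt(continuous light) = 30.120 − 17.960 = 12.160
ΔCt(continuous dark) = 30.870 − 16.940 = 13.930
ΔΔCt = 13.930 − 12.160 = 1.770
Fold change = 2^(−1.770) = 0.2932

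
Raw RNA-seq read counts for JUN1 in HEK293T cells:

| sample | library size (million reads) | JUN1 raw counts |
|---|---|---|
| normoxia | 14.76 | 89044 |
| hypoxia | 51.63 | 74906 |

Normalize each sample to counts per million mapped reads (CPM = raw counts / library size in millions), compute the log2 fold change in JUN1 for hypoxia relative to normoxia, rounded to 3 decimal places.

-2.056

CPM(normoxia) = 89044 / 14.76 = 6032.7913
CPM(hypoxia) = 74906 / 51.63 = 1450.8232
Fold change = 1450.8232 / 6032.7913 = 0.24049
log2(0.24049) = -2.0560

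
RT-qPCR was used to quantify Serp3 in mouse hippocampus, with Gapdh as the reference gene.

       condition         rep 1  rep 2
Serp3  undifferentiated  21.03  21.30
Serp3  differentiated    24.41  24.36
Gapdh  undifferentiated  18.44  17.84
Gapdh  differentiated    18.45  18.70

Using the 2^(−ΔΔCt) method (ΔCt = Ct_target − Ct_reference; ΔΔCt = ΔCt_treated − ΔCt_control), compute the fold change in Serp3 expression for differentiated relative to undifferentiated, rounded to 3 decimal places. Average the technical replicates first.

0.145

Mean Ct: Serp3 undifferentiated 21.165; Serp3 differentiated 24.385; Gapdh undifferentiated 18.140; Gapdh differentiated 18.575
ΔCt(undifferentiated) = 21.165 − 18.140 = 3.025
ΔCt(differentiated) = 24.385 − 18.575 = 5.810
ΔΔCt = 5.810 − 3.025 = 2.785
Fold change = 2^(−2.785) = 0.1451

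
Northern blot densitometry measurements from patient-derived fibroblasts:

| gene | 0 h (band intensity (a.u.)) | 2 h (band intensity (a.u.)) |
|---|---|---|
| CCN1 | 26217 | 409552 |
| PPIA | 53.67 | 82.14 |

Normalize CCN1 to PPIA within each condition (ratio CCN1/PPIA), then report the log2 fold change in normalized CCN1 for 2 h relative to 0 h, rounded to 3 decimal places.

3.352

CCN1/PPIA (0 h) = 26217 / 53.67 = 488.49
CCN1/PPIA (2 h) = 409552 / 82.14 = 4986
Fold change = 4986 / 488.49 = 10.2071
log2(10.2071) = 3.3515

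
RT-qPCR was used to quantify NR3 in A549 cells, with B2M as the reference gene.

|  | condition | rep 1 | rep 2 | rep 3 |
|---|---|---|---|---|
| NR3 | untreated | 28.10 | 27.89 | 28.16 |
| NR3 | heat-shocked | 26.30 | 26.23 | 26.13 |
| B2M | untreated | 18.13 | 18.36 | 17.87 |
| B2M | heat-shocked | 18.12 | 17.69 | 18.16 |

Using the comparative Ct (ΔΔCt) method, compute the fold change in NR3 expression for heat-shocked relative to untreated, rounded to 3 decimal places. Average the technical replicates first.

Mean Ct: NR3 untreated 28.050; NR3 heat-shocked 26.220; B2M untreated 18.120; B2M heat-shocked 17.990
ΔCt(untreated) = 28.050 − 18.120 = 9.930
ΔCt(heat-shocked) = 26.220 − 17.990 = 8.230
ΔΔCt = 8.230 − 9.930 = -1.700
Fold change = 2^(−(-1.700)) = 2^1.700 = 3.2490

3.249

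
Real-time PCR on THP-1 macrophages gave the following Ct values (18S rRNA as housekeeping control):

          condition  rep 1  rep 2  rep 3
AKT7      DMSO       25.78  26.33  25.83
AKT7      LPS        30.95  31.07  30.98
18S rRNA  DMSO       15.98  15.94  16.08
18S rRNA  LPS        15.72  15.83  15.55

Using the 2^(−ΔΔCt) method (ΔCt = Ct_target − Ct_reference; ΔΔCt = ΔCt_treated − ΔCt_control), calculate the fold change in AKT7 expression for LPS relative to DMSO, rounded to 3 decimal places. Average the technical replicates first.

Mean Ct: AKT7 DMSO 25.980; AKT7 LPS 31.000; 18S rRNA DMSO 16.000; 18S rRNA LPS 15.700
ΔCt(DMSO) = 25.980 − 16.000 = 9.980
ΔCt(LPS) = 31.000 − 15.700 = 15.300
ΔΔCt = 15.300 − 9.980 = 5.320
Fold change = 2^(−5.320) = 0.0250

0.025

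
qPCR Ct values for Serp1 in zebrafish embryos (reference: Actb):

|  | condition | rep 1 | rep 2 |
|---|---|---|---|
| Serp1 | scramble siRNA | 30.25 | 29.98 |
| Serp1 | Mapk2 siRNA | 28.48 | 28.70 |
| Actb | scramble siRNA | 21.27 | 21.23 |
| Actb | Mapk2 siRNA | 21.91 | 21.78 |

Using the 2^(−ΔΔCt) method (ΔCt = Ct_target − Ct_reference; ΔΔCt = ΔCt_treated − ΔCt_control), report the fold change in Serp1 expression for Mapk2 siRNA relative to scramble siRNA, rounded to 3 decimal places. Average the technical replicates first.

4.347

Mean Ct: Serp1 scramble siRNA 30.115; Serp1 Mapk2 siRNA 28.590; Actb scramble siRNA 21.250; Actb Mapk2 siRNA 21.845
ΔCt(scramble siRNA) = 30.115 − 21.250 = 8.865
ΔCt(Mapk2 siRNA) = 28.590 − 21.845 = 6.745
ΔΔCt = 6.745 − 8.865 = -2.120
Fold change = 2^(−(-2.120)) = 2^2.120 = 4.3469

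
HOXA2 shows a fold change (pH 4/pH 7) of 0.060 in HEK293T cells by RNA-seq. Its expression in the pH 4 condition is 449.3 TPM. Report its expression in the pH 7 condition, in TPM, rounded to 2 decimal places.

7488.33

pH 7 expression = 449.3 / 0.060 = 7488.33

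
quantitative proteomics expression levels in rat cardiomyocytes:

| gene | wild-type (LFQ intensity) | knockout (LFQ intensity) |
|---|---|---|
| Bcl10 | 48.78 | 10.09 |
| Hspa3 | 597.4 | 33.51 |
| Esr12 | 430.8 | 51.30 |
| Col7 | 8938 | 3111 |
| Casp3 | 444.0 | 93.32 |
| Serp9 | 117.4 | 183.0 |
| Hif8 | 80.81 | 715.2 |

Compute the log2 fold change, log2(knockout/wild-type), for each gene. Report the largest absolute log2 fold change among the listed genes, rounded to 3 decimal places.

log2(10.09/48.78) = -2.273  (Bcl10)
log2(33.51/597.4) = -4.156  (Hspa3)
log2(51.30/430.8) = -3.070  (Esr12)
log2(3111/8938) = -1.523  (Col7)
log2(93.32/444.0) = -2.250  (Casp3)
log2(183.0/117.4) = 0.640  (Serp9)
log2(715.2/80.81) = 3.146  (Hif8)
The largest magnitude belongs to Hspa3.

4.156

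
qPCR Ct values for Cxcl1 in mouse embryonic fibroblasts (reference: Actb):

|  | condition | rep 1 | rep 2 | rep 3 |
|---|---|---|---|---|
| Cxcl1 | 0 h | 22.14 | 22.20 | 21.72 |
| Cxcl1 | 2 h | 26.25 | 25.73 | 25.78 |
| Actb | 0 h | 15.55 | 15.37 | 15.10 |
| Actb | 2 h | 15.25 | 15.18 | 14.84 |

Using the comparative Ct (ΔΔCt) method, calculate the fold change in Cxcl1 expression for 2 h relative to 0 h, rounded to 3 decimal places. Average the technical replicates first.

0.056

Mean Ct: Cxcl1 0 h 22.020; Cxcl1 2 h 25.920; Actb 0 h 15.340; Actb 2 h 15.090
ΔCt(0 h) = 22.020 − 15.340 = 6.680
ΔCt(2 h) = 25.920 − 15.090 = 10.830
ΔΔCt = 10.830 − 6.680 = 4.150
Fold change = 2^(−4.150) = 0.0563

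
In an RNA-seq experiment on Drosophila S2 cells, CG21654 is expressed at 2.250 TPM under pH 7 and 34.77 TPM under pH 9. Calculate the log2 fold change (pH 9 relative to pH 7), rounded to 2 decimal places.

Fold change = 34.77 / 2.250 = 15.4533
log2(15.4533) = 3.950

3.95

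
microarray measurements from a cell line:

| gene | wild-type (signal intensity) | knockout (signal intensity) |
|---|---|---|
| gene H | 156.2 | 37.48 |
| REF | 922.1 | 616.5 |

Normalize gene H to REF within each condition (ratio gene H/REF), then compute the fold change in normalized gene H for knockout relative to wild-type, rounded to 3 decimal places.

0.359

gene H/REF (wild-type) = 156.2 / 922.1 = 0.1694
gene H/REF (knockout) = 37.48 / 616.5 = 0.060795
Fold change = 0.060795 / 0.1694 = 0.3589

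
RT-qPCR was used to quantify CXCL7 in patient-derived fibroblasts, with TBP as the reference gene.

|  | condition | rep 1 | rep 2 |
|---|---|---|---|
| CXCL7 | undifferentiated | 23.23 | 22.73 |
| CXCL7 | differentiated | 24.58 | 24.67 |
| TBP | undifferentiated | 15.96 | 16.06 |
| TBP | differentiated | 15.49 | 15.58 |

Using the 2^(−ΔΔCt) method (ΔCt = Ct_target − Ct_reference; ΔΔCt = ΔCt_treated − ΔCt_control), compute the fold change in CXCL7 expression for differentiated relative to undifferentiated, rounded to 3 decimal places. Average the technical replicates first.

0.230

Mean Ct: CXCL7 undifferentiated 22.980; CXCL7 differentiated 24.625; TBP undifferentiated 16.010; TBP differentiated 15.535
ΔCt(undifferentiated) = 22.980 − 16.010 = 6.970
ΔCt(differentiated) = 24.625 − 15.535 = 9.090
ΔΔCt = 9.090 − 6.970 = 2.120
Fold change = 2^(−2.120) = 0.2300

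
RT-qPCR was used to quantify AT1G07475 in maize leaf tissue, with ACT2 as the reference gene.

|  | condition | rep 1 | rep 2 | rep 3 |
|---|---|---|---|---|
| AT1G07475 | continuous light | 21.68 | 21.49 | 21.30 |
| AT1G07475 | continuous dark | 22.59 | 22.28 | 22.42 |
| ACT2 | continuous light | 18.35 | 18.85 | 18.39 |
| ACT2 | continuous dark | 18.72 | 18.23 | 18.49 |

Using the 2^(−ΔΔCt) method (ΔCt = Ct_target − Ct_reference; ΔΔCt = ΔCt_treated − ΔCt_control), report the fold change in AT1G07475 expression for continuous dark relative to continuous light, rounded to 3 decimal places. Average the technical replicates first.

Mean Ct: AT1G07475 continuous light 21.490; AT1G07475 continuous dark 22.430; ACT2 continuous light 18.530; ACT2 continuous dark 18.480
ΔCt(continuous light) = 21.490 − 18.530 = 2.960
ΔCt(continuous dark) = 22.430 − 18.480 = 3.950
ΔΔCt = 3.950 − 2.960 = 0.990
Fold change = 2^(−0.990) = 0.5035

0.503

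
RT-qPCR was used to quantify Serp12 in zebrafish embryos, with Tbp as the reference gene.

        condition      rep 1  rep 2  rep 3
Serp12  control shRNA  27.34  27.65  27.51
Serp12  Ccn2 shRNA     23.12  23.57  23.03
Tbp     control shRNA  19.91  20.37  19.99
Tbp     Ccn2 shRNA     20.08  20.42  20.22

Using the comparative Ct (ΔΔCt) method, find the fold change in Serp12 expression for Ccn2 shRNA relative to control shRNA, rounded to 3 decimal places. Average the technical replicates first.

21.259

Mean Ct: Serp12 control shRNA 27.500; Serp12 Ccn2 shRNA 23.240; Tbp control shRNA 20.090; Tbp Ccn2 shRNA 20.240
ΔCt(control shRNA) = 27.500 − 20.090 = 7.410
ΔCt(Ccn2 shRNA) = 23.240 − 20.240 = 3.000
ΔΔCt = 3.000 − 7.410 = -4.410
Fold change = 2^(−(-4.410)) = 2^4.410 = 21.2590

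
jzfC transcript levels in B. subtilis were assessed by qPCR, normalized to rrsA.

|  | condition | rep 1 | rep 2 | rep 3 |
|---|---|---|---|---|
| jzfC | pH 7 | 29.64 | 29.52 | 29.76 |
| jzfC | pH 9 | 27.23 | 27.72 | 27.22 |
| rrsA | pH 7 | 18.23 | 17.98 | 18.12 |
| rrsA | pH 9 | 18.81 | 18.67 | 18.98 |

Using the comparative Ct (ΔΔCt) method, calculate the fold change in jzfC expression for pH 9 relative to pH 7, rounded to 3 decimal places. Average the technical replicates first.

7.781

Mean Ct: jzfC pH 7 29.640; jzfC pH 9 27.390; rrsA pH 7 18.110; rrsA pH 9 18.820
ΔCt(pH 7) = 29.640 − 18.110 = 11.530
ΔCt(pH 9) = 27.390 − 18.820 = 8.570
ΔΔCt = 8.570 − 11.530 = -2.960
Fold change = 2^(−(-2.960)) = 2^2.960 = 7.7812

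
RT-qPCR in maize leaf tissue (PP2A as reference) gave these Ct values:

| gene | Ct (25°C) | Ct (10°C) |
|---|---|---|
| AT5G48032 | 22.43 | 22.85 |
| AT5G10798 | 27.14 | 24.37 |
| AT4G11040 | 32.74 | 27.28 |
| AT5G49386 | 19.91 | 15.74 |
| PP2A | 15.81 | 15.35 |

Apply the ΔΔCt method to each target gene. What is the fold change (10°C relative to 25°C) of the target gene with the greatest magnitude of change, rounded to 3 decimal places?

AT5G48032: ΔΔCt = (22.85−15.35) − (22.43−15.81) = 7.50 − 6.62 = 0.88; fold change = 2^-0.88 = 0.543
AT5G10798: ΔΔCt = (24.37−15.35) − (27.14−15.81) = 9.02 − 11.33 = -2.31; fold change = 2^2.31 = 4.959
AT4G11040: ΔΔCt = (27.28−15.35) − (32.74−15.81) = 11.93 − 16.93 = -5.00; fold change = 2^5.00 = 32.000
AT5G49386: ΔΔCt = (15.74−15.35) − (19.91−15.81) = 0.39 − 4.10 = -3.71; fold change = 2^3.71 = 13.086
AT4G11040 has the largest |ΔΔCt| = 5.00.

32.000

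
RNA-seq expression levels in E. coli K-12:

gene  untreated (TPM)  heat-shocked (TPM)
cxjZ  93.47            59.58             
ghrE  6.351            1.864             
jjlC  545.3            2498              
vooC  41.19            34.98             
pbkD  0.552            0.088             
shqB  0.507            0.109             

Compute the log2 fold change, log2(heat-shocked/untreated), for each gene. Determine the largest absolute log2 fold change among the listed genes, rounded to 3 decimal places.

log2(59.58/93.47) = -0.650  (cxjZ)
log2(1.864/6.351) = -1.769  (ghrE)
log2(2498/545.3) = 2.196  (jjlC)
log2(34.98/41.19) = -0.236  (vooC)
log2(0.088/0.552) = -2.649  (pbkD)
log2(0.109/0.507) = -2.218  (shqB)
The largest magnitude belongs to pbkD.

2.649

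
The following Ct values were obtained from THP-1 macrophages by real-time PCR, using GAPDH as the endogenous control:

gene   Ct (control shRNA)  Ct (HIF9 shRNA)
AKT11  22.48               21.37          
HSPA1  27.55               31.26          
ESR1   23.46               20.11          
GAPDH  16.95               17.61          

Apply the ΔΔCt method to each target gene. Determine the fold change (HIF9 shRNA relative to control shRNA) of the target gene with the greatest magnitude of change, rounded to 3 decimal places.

16.111

AKT11: ΔΔCt = (21.37−17.61) − (22.48−16.95) = 3.76 − 5.53 = -1.77; fold change = 2^1.77 = 3.411
HSPA1: ΔΔCt = (31.26−17.61) − (27.55−16.95) = 13.65 − 10.60 = 3.05; fold change = 2^-3.05 = 0.121
ESR1: ΔΔCt = (20.11−17.61) − (23.46−16.95) = 2.50 − 6.51 = -4.01; fold change = 2^4.01 = 16.111
ESR1 has the largest |ΔΔCt| = 4.01.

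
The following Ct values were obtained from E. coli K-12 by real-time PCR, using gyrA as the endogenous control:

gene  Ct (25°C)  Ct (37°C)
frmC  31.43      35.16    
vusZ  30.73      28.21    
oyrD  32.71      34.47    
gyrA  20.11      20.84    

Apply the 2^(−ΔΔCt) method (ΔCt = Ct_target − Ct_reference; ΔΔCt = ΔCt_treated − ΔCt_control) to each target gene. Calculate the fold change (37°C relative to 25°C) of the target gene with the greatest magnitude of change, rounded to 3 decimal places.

9.514

frmC: ΔΔCt = (35.16−20.84) − (31.43−20.11) = 14.32 − 11.32 = 3.00; fold change = 2^-3.00 = 0.125
vusZ: ΔΔCt = (28.21−20.84) − (30.73−20.11) = 7.37 − 10.62 = -3.25; fold change = 2^3.25 = 9.514
oyrD: ΔΔCt = (34.47−20.84) − (32.71−20.11) = 13.63 − 12.60 = 1.03; fold change = 2^-1.03 = 0.490
vusZ has the largest |ΔΔCt| = 3.25.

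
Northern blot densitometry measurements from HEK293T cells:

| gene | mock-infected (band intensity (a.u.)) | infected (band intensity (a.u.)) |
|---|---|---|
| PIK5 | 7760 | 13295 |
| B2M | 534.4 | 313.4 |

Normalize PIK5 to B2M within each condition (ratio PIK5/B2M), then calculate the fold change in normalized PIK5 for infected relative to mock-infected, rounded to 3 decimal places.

PIK5/B2M (mock-infected) = 7760 / 534.4 = 14.521
PIK5/B2M (infected) = 13295 / 313.4 = 42.422
Fold change = 42.422 / 14.521 = 2.9214

2.921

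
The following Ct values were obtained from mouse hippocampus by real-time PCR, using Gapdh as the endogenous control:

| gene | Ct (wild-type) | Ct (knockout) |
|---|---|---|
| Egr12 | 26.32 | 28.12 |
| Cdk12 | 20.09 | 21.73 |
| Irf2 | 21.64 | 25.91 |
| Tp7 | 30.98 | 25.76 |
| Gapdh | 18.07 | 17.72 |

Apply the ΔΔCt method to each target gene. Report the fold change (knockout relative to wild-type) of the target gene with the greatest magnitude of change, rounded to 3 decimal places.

29.243

Egr12: ΔΔCt = (28.12−17.72) − (26.32−18.07) = 10.40 − 8.25 = 2.15; fold change = 2^-2.15 = 0.225
Cdk12: ΔΔCt = (21.73−17.72) − (20.09−18.07) = 4.01 − 2.02 = 1.99; fold change = 2^-1.99 = 0.252
Irf2: ΔΔCt = (25.91−17.72) − (21.64−18.07) = 8.19 − 3.57 = 4.62; fold change = 2^-4.62 = 0.041
Tp7: ΔΔCt = (25.76−17.72) − (30.98−18.07) = 8.04 − 12.91 = -4.87; fold change = 2^4.87 = 29.243
Tp7 has the largest |ΔΔCt| = 4.87.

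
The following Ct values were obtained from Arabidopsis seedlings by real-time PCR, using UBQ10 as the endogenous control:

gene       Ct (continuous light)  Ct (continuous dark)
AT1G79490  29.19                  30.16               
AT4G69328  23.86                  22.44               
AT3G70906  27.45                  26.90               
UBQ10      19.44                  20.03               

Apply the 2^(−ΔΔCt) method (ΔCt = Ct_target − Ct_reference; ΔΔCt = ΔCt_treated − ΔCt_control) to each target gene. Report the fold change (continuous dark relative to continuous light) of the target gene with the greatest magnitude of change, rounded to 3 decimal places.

4.028

AT1G79490: ΔΔCt = (30.16−20.03) − (29.19−19.44) = 10.13 − 9.75 = 0.38; fold change = 2^-0.38 = 0.768
AT4G69328: ΔΔCt = (22.44−20.03) − (23.86−19.44) = 2.41 − 4.42 = -2.01; fold change = 2^2.01 = 4.028
AT3G70906: ΔΔCt = (26.90−20.03) − (27.45−19.44) = 6.87 − 8.01 = -1.14; fold change = 2^1.14 = 2.204
AT4G69328 has the largest |ΔΔCt| = 2.01.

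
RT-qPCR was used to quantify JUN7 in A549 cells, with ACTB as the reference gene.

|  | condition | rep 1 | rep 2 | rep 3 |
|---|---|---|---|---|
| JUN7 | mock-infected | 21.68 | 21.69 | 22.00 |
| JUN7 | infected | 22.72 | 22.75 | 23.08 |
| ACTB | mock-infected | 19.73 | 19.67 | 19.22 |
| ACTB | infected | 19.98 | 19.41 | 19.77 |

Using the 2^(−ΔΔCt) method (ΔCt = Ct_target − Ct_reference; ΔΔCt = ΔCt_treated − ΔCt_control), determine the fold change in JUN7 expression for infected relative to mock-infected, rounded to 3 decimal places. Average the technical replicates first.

0.543

Mean Ct: JUN7 mock-infected 21.790; JUN7 infected 22.850; ACTB mock-infected 19.540; ACTB infected 19.720
ΔCt(mock-infected) = 21.790 − 19.540 = 2.250
ΔCt(infected) = 22.850 − 19.720 = 3.130
ΔΔCt = 3.130 − 2.250 = 0.880
Fold change = 2^(−0.880) = 0.5434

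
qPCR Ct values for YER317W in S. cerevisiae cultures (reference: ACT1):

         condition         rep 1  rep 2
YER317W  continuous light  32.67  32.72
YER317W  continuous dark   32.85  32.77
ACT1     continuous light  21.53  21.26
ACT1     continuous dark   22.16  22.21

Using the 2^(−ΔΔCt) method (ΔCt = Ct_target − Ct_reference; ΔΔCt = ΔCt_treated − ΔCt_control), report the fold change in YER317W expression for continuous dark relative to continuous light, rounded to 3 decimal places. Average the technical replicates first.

1.597

Mean Ct: YER317W continuous light 32.695; YER317W continuous dark 32.810; ACT1 continuous light 21.395; ACT1 continuous dark 22.185
ΔCt(continuous light) = 32.695 − 21.395 = 11.300
ΔCt(continuous dark) = 32.810 − 22.185 = 10.625
ΔΔCt = 10.625 − 11.300 = -0.675
Fold change = 2^(−(-0.675)) = 2^0.675 = 1.5966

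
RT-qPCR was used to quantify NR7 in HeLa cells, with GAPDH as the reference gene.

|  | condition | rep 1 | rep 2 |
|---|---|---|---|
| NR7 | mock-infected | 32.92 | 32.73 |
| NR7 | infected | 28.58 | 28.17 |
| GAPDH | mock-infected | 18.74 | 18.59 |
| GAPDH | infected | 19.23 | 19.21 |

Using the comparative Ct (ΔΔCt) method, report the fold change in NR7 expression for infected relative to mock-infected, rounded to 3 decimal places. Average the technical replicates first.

Mean Ct: NR7 mock-infected 32.825; NR7 infected 28.375; GAPDH mock-infected 18.665; GAPDH infected 19.220
ΔCt(mock-infected) = 32.825 − 18.665 = 14.160
ΔCt(infected) = 28.375 − 19.220 = 9.155
ΔΔCt = 9.155 − 14.160 = -5.005
Fold change = 2^(−(-5.005)) = 2^5.005 = 32.1111

32.111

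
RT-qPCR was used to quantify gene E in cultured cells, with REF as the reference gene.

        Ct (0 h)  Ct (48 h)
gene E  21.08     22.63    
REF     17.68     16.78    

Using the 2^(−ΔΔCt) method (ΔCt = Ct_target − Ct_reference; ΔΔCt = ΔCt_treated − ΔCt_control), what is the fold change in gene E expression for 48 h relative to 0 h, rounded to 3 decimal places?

ΔCt(0 h) = 21.080 − 17.680 = 3.400
ΔCt(48 h) = 22.630 − 16.780 = 5.850
ΔΔCt = 5.850 − 3.400 = 2.450
Fold change = 2^(−2.450) = 0.1830

0.183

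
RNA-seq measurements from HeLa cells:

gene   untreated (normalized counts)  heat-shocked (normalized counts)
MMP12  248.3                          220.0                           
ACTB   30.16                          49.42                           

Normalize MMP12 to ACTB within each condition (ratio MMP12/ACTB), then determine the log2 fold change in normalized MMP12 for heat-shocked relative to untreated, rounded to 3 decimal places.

MMP12/ACTB (untreated) = 248.3 / 30.16 = 8.2328
MMP12/ACTB (heat-shocked) = 220.0 / 49.42 = 4.4516
Fold change = 4.4516 / 8.2328 = 0.5407
log2(0.5407) = -0.8870

-0.887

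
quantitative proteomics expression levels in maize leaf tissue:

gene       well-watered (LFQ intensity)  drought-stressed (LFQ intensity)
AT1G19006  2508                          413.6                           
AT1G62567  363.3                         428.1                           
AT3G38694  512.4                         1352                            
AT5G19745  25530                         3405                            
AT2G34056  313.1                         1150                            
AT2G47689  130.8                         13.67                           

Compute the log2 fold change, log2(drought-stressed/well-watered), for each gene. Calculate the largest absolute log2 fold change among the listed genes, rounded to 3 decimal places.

3.258

log2(413.6/2508) = -2.600  (AT1G19006)
log2(428.1/363.3) = 0.237  (AT1G62567)
log2(1352/512.4) = 1.400  (AT3G38694)
log2(3405/25530) = -2.906  (AT5G19745)
log2(1150/313.1) = 1.877  (AT2G34056)
log2(13.67/130.8) = -3.258  (AT2G47689)
The largest magnitude belongs to AT2G47689.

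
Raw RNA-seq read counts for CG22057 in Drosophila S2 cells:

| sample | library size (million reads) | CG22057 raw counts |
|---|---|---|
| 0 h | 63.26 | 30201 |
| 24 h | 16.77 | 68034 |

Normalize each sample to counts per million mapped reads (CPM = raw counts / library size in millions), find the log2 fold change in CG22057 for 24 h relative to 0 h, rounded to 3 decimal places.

3.087

CPM(0 h) = 30201 / 63.26 = 477.4107
CPM(24 h) = 68034 / 16.77 = 4056.8873
Fold change = 4056.8873 / 477.4107 = 8.49769
log2(8.49769) = 3.0871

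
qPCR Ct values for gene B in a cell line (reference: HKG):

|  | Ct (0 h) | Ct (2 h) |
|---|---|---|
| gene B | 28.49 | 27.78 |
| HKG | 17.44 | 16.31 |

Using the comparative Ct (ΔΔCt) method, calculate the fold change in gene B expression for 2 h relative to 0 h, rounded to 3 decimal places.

ΔCt(0 h) = 28.490 − 17.440 = 11.050
ΔCt(2 h) = 27.780 − 16.310 = 11.470
ΔΔCt = 11.470 − 11.050 = 0.420
Fold change = 2^(−0.420) = 0.7474

0.747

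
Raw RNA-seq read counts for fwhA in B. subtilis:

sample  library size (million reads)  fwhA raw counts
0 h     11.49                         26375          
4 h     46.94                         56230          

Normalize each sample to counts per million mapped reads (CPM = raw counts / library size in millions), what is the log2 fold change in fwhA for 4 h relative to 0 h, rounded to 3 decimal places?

CPM(0 h) = 26375 / 11.49 = 2295.4743
CPM(4 h) = 56230 / 46.94 = 1197.9122
Fold change = 1197.9122 / 2295.4743 = 0.52186
log2(0.52186) = -0.9383

-0.938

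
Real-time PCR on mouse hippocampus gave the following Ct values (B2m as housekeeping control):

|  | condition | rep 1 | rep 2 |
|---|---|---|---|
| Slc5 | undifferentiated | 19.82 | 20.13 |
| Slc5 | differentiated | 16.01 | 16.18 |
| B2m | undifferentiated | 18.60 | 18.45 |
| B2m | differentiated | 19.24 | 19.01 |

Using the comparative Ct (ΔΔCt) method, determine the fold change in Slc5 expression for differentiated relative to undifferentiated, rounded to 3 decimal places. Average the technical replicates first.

Mean Ct: Slc5 undifferentiated 19.975; Slc5 differentiated 16.095; B2m undifferentiated 18.525; B2m differentiated 19.125
ΔCt(undifferentiated) = 19.975 − 18.525 = 1.450
ΔCt(differentiated) = 16.095 − 19.125 = -3.030
ΔΔCt = -3.030 − 1.450 = -4.480
Fold change = 2^(−(-4.480)) = 2^4.480 = 22.3159

22.316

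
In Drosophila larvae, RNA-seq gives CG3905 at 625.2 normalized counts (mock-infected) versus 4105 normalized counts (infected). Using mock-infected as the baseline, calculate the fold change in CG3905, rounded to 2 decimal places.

6.57

Fold change = 4105 / 625.2 = 6.566
CG3905 is upregulated.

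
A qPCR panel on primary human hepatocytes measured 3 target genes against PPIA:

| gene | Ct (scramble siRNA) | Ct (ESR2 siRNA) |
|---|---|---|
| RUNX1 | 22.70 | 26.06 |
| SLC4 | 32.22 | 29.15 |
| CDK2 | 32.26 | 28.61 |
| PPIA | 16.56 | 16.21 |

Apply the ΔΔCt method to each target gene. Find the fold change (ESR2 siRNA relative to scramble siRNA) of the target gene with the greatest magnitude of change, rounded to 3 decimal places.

0.076

RUNX1: ΔΔCt = (26.06−16.21) − (22.70−16.56) = 9.85 − 6.14 = 3.71; fold change = 2^-3.71 = 0.076
SLC4: ΔΔCt = (29.15−16.21) − (32.22−16.56) = 12.94 − 15.66 = -2.72; fold change = 2^2.72 = 6.589
CDK2: ΔΔCt = (28.61−16.21) − (32.26−16.56) = 12.40 − 15.70 = -3.30; fold change = 2^3.30 = 9.849
RUNX1 has the largest |ΔΔCt| = 3.71.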